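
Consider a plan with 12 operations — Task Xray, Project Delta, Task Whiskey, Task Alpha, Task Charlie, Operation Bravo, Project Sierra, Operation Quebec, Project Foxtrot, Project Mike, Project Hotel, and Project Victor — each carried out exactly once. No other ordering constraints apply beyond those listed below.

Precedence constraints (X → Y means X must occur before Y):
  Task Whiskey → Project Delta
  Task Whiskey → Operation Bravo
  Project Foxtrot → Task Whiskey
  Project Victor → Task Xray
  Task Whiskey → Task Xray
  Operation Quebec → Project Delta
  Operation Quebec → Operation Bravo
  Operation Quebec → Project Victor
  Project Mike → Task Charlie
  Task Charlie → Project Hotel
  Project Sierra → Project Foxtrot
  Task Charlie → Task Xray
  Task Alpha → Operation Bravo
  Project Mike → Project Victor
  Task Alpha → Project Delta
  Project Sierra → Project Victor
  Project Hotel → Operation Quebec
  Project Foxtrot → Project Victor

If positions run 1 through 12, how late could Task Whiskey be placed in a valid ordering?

9

Following every chain forward from Task Whiskey, the operations that must come later are Task Xray, Project Delta, Operation Bravo — 3 of them.
So at least 3 operations follow Task Whiskey, putting Task Whiskey no later than position 9. That position is achievable by scheduling everything else first.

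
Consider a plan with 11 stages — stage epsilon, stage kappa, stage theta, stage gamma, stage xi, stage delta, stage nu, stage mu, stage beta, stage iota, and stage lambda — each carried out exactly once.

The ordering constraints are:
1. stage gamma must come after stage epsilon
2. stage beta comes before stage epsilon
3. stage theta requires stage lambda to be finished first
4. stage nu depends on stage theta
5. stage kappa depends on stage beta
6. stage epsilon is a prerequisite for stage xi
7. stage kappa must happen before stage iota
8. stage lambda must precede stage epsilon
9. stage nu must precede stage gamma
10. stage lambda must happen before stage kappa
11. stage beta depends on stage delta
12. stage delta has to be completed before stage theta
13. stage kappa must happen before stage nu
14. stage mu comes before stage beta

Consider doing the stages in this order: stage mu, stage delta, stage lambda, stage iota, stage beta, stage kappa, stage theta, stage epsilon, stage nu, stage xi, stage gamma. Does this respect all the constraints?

No

The sequence places stage iota ahead of stage kappa.
Since stage kappa is required before stage iota, the ordering is invalid.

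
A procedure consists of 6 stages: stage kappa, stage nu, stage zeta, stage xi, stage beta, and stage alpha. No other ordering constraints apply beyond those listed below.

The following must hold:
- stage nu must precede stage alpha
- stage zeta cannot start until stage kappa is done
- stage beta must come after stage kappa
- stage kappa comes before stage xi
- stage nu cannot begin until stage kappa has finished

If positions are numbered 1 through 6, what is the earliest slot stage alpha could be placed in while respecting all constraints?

Working backwards through the constraints from stage alpha, its full set of required predecessors is stage kappa, stage nu — 2 of them.
With 2 mandatory predecessors, the earliest stage alpha can sit is position 2+1 = 3, and placing just those 2 first achieves it.

3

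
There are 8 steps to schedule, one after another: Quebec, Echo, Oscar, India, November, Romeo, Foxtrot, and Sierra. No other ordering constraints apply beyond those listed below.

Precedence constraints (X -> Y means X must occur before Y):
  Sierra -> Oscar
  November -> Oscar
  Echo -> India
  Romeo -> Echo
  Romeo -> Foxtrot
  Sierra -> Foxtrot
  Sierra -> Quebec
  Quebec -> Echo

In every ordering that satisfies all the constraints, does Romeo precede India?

Yes

Tracing the constraints gives a chain: Romeo → Echo → India.
So Romeo must precede India in any valid ordering.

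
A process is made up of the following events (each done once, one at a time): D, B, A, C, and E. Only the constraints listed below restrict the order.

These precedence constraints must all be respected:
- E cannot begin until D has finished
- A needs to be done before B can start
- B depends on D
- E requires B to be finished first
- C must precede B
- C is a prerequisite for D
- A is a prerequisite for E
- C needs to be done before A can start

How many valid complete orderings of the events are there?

2

Only C has no prerequisites, so it must go first.
Systematically extending each partial ordering one event at a time and counting, there are 2 complete orderings.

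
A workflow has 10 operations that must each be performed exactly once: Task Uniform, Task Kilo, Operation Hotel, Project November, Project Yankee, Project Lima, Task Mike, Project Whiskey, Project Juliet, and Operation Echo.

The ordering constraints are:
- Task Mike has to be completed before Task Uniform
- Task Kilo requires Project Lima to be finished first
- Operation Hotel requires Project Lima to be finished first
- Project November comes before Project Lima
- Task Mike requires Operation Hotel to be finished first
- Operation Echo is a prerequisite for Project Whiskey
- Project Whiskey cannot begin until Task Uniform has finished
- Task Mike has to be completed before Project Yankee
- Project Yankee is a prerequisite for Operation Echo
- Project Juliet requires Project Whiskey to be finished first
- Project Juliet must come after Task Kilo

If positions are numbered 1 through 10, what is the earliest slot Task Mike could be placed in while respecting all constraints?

Working backwards through the constraints from Task Mike, its full set of required predecessors is Operation Hotel, Project November, Project Lima — 3 of them.
With 3 mandatory predecessors, the earliest Task Mike can sit is position 3+1 = 4, and placing just those 3 first achieves it.

4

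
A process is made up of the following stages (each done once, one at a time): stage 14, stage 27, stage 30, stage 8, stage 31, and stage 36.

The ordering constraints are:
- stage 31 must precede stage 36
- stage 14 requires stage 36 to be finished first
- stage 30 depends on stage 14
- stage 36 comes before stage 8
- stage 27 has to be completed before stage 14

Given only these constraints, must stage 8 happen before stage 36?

The constraints actually force stage 36 before stage 8 (via stage 36 → stage 8), not the other way around.
So stage 8 never precedes stage 36.

No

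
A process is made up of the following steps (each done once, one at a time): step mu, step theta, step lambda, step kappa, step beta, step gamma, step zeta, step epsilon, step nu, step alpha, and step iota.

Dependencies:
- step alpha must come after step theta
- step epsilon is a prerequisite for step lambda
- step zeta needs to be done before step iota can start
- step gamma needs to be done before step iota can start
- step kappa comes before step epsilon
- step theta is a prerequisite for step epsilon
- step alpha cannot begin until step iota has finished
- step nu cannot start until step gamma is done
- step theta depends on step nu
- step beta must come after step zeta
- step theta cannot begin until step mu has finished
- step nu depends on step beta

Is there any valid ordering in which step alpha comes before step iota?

No

The constraints give a chain step iota → step alpha, which forces step iota before step alpha.
So no valid ordering can have step alpha before step iota.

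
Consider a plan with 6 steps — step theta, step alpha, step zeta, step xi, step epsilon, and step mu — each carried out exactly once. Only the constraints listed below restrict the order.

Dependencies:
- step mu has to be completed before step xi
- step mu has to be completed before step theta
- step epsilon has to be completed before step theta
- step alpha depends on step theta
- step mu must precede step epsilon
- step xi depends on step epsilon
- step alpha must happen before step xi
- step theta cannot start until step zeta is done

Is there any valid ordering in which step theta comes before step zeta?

No

There is a dependency chain step zeta → step theta, so step theta always comes after step zeta.
So no valid ordering can have step theta before step zeta.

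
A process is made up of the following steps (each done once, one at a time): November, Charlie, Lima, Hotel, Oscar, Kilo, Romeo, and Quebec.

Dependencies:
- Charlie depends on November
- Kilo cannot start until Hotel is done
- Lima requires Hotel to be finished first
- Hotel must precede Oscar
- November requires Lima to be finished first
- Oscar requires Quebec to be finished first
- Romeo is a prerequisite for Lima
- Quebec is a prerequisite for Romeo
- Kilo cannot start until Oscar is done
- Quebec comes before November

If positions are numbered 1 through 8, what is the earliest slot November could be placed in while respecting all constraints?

5

The steps that are forced before November, directly or transitively, are Lima, Hotel, Romeo, Quebec. That's 4 steps.
With 4 mandatory predecessors, the earliest November can sit is position 4+1 = 5, and placing just those 4 first achieves it.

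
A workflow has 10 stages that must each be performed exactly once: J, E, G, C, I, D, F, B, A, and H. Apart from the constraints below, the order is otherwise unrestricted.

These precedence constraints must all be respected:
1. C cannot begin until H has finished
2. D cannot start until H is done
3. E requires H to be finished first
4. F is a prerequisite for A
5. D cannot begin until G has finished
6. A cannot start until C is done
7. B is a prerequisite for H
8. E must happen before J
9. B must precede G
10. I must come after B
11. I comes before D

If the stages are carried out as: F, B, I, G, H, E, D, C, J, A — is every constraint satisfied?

Every stated constraint is respected: F sits at position 1, ahead of A at position 10, and each of the other listed pairs likewise has the predecessor earlier in the sequence.

Yes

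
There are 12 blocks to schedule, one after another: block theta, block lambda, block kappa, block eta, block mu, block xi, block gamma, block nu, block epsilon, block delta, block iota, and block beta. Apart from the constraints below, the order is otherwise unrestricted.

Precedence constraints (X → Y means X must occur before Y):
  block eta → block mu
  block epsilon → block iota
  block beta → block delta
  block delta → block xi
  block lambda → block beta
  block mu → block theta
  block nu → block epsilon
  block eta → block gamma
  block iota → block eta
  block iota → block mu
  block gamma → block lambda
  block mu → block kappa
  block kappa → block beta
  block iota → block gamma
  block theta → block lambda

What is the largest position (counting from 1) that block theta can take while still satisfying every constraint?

Following every chain forward from block theta, the blocks that must come later are block lambda, block xi, block delta, block beta — 4 of them.
So at least 4 blocks follow block theta, putting block theta no later than position 8. That position is achievable by scheduling everything else first.

8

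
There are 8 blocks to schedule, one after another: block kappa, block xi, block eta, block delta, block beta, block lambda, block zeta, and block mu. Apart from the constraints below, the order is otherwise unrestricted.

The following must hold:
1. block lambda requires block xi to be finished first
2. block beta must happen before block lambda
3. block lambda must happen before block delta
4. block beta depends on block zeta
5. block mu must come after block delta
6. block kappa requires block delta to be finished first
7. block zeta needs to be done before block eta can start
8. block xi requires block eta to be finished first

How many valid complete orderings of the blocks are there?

Block zeta is the only block with nothing required before it, so every ordering starts there.
Counting all ways to extend the partial order to a total order gives 6.

6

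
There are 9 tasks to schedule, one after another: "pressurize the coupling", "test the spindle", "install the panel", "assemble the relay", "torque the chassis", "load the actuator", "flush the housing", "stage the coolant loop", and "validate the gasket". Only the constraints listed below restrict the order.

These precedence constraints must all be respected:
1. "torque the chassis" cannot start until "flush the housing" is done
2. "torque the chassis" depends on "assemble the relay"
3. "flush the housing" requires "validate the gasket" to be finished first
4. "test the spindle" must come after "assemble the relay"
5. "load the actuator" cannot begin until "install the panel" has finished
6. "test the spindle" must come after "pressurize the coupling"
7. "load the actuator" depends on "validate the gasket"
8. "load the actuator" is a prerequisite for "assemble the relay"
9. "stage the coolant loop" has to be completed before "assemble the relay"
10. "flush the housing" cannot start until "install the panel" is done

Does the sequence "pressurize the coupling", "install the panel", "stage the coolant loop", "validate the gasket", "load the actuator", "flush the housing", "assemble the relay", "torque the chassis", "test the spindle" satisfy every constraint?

Going through the constraints one by one, each required predecessor appears earlier in the sequence than its dependent — e.g. "pressurize the coupling" (position 1) is before "test the spindle" (position 9), as required.

Yes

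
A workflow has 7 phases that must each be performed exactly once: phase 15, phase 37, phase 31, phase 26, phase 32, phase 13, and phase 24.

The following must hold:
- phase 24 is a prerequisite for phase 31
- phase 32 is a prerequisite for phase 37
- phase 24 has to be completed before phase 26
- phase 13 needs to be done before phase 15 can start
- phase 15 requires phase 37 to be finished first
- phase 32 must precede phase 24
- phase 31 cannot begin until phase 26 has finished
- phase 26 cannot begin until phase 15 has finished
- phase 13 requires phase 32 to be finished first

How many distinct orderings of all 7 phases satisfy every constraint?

Only phase 32 has no prerequisites, so it must go first.
Systematically extending each partial ordering one phase at a time and counting, there are 8 complete orderings.

8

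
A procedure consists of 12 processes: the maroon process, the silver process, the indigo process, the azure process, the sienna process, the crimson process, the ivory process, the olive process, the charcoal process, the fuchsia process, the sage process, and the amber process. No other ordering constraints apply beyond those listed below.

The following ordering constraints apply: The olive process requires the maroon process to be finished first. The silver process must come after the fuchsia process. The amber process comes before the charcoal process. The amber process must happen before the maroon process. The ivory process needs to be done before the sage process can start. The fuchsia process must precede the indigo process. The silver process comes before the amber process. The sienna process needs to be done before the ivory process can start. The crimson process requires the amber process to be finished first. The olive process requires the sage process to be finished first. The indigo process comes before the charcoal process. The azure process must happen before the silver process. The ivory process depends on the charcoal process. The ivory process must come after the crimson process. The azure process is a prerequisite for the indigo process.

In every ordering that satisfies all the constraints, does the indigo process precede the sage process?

Following the dependencies: the indigo process → the charcoal process → the ivory process → the sage process.
So the indigo process must precede the sage process in any valid ordering.

Yes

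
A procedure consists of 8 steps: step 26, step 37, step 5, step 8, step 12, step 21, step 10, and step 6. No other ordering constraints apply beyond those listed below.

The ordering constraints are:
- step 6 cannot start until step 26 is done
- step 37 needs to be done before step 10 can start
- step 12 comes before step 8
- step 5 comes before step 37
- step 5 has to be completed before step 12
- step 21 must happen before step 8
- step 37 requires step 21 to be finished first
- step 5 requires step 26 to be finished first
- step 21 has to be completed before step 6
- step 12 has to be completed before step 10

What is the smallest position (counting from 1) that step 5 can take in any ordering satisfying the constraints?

Working backwards through the constraints from step 5, its only required predecessor is step 26.
With 1 mandatory predecessor, the earliest step 5 can sit is position 1+1 = 2, and placing just that one first achieves it.

2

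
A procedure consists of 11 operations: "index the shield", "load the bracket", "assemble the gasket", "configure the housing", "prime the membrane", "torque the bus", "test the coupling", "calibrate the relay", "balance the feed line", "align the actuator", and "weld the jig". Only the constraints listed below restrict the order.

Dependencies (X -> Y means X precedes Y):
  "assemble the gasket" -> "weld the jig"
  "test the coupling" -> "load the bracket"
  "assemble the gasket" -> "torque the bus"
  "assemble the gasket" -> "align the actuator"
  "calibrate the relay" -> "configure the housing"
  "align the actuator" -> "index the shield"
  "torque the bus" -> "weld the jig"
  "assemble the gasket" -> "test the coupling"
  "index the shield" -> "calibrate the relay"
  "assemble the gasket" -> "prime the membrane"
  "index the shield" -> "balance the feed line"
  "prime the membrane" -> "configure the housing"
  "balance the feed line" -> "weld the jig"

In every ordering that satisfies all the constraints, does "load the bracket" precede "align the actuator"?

No chain of constraints connects "load the bracket" to "align the actuator" in either direction.
There exist valid orderings with "align the actuator" before "load the bracket", so "load the bracket" is not required to come first.

No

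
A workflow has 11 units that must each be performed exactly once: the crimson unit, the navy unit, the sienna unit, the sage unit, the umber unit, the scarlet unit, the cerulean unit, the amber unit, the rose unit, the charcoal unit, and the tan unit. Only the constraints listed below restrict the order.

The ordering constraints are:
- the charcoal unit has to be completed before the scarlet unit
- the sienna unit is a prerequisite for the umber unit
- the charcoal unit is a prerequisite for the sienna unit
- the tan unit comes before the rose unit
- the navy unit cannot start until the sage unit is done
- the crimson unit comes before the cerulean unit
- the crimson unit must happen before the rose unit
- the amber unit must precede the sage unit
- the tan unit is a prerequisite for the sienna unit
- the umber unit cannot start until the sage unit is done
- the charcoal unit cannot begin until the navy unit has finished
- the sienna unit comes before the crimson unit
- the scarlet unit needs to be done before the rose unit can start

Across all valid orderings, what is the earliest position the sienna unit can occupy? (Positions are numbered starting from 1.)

Working backwards through the constraints from the sienna unit, its full set of required predecessors is the navy unit, the sage unit, the amber unit, the charcoal unit, the tan unit — 5 of them.
With 5 mandatory predecessors, the earliest the sienna unit can sit is position 5+1 = 6, and placing just those 5 first achieves it.

6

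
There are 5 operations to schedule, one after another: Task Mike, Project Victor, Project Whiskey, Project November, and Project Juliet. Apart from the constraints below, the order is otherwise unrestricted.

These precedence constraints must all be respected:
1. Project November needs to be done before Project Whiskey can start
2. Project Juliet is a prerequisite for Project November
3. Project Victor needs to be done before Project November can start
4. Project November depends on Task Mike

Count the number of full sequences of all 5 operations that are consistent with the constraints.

6

The operations with no prerequisites are Task Mike, Project Victor, Project Juliet; any of them can be placed first.
Counting all ways to extend the partial order to a total order gives 6.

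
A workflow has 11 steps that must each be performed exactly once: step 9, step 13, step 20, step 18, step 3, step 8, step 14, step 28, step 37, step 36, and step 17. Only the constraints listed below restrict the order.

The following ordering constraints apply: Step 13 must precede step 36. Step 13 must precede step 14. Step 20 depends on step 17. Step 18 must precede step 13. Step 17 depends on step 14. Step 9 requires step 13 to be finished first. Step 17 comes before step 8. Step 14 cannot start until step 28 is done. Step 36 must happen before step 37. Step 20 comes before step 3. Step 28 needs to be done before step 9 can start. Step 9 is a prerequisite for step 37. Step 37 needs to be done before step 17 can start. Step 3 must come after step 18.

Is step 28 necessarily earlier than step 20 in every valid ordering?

There is a constraint chain step 28 → step 14 → step 17 → step 20.
Hence step 28 necessarily comes before step 20.

Yes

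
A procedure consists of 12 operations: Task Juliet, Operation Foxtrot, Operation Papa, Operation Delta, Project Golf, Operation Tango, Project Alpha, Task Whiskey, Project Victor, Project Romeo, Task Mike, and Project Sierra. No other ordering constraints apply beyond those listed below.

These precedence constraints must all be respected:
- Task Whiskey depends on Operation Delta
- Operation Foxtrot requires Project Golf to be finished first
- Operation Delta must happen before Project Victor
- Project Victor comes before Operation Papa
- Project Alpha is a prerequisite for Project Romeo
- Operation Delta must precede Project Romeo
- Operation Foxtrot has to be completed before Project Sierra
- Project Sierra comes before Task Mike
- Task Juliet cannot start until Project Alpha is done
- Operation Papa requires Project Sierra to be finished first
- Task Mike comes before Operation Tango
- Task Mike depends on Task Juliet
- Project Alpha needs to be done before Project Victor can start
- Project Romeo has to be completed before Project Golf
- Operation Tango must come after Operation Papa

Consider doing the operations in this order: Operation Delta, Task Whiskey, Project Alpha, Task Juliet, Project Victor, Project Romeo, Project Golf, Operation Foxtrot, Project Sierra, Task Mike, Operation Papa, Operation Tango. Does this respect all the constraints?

Every stated constraint is respected: Project Victor sits at position 5, ahead of Operation Papa at position 11, and each of the other listed pairs likewise has the predecessor earlier in the sequence.

Yes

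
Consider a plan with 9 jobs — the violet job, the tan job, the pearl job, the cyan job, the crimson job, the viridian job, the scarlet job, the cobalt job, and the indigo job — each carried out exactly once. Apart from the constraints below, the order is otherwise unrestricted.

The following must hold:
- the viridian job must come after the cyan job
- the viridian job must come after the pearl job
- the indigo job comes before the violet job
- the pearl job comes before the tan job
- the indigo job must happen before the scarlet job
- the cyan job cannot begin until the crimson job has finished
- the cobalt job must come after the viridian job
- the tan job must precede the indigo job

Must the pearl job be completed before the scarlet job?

Following the dependencies: the pearl job → the tan job → the indigo job → the scarlet job.
Hence the pearl job necessarily comes before the scarlet job.

Yes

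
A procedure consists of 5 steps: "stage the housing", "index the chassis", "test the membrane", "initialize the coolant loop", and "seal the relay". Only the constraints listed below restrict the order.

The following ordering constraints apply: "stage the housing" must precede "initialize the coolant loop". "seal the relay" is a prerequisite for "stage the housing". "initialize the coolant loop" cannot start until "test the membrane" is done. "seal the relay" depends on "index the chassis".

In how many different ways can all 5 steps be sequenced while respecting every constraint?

4

2 steps have no prerequisites ("index the chassis", "test the membrane"), so any of them could come first.
Counting all ways to extend the partial order to a total order gives 4.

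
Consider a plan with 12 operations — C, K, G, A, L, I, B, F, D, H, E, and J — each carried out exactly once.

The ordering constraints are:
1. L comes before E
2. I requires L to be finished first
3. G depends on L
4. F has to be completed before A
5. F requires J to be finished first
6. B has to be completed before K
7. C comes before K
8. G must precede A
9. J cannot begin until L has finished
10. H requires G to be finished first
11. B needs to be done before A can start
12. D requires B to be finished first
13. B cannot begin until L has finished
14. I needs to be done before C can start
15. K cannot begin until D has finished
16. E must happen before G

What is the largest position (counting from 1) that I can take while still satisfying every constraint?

Every operation that must follow I has to come after it. Tracing all chains starting from I, those operations are: C, K — 2 in total.
So at least 2 operations follow I, putting I no later than position 10. That position is achievable by scheduling everything else first.

10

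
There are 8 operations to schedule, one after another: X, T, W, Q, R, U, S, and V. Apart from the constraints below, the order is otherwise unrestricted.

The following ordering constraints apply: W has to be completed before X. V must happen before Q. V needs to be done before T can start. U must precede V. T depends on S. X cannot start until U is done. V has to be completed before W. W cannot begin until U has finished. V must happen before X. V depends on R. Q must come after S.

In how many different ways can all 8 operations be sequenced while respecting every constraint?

112

The operations with no prerequisites are R, U, S; any of them can be placed first.
Enumerating by repeatedly choosing an available operation (one whose prerequisites are all placed) gives 112 distinct complete orderings.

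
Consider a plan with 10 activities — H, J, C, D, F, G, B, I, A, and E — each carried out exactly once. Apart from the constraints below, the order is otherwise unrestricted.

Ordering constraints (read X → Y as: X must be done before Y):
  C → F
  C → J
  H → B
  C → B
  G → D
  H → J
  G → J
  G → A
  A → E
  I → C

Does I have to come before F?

Yes

Following the dependencies: I → C → F.
That forces I before F in every valid schedule.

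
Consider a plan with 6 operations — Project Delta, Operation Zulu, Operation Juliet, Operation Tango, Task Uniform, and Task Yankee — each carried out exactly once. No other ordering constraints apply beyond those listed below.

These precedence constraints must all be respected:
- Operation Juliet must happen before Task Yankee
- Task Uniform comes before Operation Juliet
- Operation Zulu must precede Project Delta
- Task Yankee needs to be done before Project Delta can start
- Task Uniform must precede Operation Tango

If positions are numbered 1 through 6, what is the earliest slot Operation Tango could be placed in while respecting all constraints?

Working backwards through the constraints from Operation Tango, its only required predecessor is Task Uniform.
So at minimum 1 operation comes before Operation Tango, putting Operation Tango no earlier than position 2. That position is achievable by scheduling exactly that predecessor first.

2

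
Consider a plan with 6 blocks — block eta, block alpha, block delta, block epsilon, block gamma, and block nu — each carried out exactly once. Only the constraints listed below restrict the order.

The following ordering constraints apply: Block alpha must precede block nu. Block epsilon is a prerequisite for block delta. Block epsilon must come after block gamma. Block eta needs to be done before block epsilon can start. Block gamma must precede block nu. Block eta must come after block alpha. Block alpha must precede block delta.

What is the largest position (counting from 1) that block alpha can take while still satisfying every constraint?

Every block that must follow block alpha has to come after it. Tracing all chains starting from block alpha, those blocks are: block eta, block delta, block epsilon, block nu — 4 in total.
So at least 4 blocks follow block alpha, putting block alpha no later than position 2. That position is achievable by scheduling everything else first.

2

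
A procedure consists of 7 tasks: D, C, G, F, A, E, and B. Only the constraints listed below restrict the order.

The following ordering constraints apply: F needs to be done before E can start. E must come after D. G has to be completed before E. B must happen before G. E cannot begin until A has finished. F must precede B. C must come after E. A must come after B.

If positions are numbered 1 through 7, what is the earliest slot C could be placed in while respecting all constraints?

Working backwards through the constraints from C, its full set of required predecessors is D, G, F, A, E, B — 6 of them.
So at minimum 6 tasks come before C, putting C no earlier than position 7. That position is achievable by scheduling exactly those predecessors first.

7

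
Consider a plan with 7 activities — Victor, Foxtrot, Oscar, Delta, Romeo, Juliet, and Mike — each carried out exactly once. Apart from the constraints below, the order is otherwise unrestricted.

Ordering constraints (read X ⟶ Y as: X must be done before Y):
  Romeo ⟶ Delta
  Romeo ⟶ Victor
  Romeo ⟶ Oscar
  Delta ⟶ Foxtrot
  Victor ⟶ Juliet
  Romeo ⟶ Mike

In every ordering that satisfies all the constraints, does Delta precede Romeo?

No

In fact the dependencies run the other way: Romeo → Delta.
So Delta does not have to come before Romeo — it cannot.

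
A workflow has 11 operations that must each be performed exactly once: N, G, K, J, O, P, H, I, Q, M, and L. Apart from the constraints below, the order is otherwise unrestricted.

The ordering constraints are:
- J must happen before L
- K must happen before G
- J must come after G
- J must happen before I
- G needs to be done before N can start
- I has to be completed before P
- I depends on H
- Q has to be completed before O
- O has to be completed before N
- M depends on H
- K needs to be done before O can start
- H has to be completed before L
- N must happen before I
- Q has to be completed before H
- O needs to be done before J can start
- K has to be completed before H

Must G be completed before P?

Following the dependencies: G → N → I → P.
So G must precede P in any valid ordering.

Yes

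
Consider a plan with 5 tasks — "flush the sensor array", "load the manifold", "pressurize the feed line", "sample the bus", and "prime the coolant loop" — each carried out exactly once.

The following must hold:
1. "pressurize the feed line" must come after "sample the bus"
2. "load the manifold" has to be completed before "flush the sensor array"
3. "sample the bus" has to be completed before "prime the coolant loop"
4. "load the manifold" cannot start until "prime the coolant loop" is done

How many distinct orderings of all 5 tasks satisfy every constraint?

Only "sample the bus" has no prerequisites, so it must go first.
Systematically extending each partial ordering one task at a time and counting, there are 4 complete orderings.

4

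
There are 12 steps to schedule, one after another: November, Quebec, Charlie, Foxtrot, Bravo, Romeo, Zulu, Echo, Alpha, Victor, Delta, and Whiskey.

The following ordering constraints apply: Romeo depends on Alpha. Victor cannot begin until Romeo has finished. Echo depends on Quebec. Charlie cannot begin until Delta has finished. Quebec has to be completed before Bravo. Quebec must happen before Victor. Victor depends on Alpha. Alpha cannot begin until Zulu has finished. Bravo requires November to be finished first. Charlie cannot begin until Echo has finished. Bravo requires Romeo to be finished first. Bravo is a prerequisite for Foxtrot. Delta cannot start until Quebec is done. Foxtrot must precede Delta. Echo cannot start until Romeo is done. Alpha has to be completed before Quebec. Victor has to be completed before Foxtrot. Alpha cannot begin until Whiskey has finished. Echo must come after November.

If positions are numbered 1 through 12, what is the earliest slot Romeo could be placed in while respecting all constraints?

4

Working backwards through the constraints from Romeo, its full set of required predecessors is Zulu, Alpha, Whiskey — 3 of them.
With 3 mandatory predecessors, the earliest Romeo can sit is position 3+1 = 4, and placing just those 3 first achieves it.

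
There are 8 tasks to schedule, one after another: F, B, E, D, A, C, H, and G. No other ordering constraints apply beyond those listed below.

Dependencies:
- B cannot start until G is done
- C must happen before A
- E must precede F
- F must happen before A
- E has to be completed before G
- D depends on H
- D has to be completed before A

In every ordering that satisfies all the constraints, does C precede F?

Nothing in the constraints links C and F; they are unordered relative to each other.
So C can come before F or after — it is not forced.

No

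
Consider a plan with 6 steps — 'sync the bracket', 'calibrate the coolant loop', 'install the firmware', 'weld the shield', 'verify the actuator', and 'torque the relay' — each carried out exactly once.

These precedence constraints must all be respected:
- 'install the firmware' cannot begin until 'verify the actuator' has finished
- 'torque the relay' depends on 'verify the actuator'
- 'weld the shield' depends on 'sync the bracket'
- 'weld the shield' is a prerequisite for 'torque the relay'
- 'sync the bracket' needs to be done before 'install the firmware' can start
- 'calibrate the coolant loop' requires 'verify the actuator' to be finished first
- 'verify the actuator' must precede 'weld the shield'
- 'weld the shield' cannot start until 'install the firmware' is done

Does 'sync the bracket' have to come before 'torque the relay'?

Yes

Chaining the stated constraints: 'sync the bracket' → 'weld the shield' → 'torque the relay'.
So 'sync the bracket' must precede 'torque the relay' in any valid ordering.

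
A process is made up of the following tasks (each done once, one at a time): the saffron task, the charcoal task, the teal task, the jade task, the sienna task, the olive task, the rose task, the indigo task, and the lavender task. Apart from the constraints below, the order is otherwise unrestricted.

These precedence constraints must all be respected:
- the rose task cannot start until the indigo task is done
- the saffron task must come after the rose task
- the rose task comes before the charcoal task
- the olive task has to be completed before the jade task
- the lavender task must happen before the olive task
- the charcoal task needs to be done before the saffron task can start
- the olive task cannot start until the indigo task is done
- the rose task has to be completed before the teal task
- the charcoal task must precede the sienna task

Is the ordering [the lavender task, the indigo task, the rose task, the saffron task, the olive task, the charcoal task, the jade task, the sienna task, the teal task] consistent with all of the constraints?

In the proposed order, the saffron task appears before the charcoal task.
Since the charcoal task is required before the saffron task, the ordering is invalid.

No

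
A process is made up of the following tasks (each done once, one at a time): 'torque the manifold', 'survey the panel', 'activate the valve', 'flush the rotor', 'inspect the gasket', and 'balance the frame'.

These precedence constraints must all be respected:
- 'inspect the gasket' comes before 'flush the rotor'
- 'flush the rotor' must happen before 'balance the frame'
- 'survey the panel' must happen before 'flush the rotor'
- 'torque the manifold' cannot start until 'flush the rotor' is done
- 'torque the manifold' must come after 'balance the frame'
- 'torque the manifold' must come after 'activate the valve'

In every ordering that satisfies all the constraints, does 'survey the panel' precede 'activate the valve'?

No

Nothing in the constraints links 'survey the panel' and 'activate the valve'; they are unordered relative to each other.
A valid ordering placing 'activate the valve' before 'survey the panel' exists, so the answer is no.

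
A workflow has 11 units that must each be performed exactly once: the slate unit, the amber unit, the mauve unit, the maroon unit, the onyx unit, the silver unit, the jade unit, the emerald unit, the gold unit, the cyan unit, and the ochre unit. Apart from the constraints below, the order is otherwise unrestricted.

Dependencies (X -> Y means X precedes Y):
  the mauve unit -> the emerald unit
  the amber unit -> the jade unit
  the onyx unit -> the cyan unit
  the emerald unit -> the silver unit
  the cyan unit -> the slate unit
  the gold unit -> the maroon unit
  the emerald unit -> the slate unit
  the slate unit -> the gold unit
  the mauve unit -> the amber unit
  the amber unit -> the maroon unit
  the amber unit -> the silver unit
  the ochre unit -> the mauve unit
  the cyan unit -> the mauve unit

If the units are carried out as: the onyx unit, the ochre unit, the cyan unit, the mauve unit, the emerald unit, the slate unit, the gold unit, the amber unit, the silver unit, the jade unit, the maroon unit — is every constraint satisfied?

Checking each listed constraint against this order: for instance, the mauve unit is in position 4 and the amber unit in position 8, so that constraint holds — and the remaining constraints check out the same way.

Yes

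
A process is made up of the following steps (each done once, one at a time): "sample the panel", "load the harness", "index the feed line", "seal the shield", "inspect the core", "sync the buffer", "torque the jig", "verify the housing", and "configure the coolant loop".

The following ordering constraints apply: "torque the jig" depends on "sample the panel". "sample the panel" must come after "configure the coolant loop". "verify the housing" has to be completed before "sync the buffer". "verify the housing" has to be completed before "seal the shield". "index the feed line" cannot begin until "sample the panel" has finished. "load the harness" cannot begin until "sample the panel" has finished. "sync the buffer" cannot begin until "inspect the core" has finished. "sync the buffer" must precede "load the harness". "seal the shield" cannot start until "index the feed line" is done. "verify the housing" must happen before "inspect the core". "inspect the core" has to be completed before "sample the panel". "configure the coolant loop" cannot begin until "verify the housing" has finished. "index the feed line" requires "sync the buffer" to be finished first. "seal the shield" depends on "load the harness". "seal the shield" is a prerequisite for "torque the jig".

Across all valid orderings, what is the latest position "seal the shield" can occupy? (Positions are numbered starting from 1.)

8

Following the constraints forward from "seal the shield", its only required successor is "torque the jig".
So at least 1 step follows "seal the shield", putting "seal the shield" no later than position 8. That position is achievable by scheduling everything else first.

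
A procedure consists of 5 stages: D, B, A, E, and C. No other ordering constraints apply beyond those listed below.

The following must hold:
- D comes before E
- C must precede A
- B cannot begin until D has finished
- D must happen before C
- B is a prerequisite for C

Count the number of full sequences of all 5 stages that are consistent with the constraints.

4

Only D has no prerequisites, so it must go first.
Counting all ways to extend the partial order to a total order gives 4.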